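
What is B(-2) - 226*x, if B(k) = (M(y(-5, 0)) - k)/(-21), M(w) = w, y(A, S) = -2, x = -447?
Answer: 101022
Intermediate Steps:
B(k) = 2/21 + k/21 (B(k) = (-2 - k)/(-21) = (-2 - k)*(-1/21) = 2/21 + k/21)
B(-2) - 226*x = (2/21 + (1/21)*(-2)) - 226*(-447) = (2/21 - 2/21) + 101022 = 0 + 101022 = 101022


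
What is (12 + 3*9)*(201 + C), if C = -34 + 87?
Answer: 9906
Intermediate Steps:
C = 53
(12 + 3*9)*(201 + C) = (12 + 3*9)*(201 + 53) = (12 + 27)*254 = 39*254 = 9906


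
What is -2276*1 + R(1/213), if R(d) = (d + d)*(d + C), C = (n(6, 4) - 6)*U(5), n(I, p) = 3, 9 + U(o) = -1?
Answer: -103247062/45369 ≈ -2275.7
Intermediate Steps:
U(o) = -10 (U(o) = -9 - 1 = -10)
C = 30 (C = (3 - 6)*(-10) = -3*(-10) = 30)
R(d) = 2*d*(30 + d) (R(d) = (d + d)*(d + 30) = (2*d)*(30 + d) = 2*d*(30 + d))
-2276*1 + R(1/213) = -2276*1 + 2*(30 + 1/213)/213 = -2276 + 2*(1/213)*(30 + 1/213) = -2276 + 2*(1/213)*(6391/213) = -2276 + 12782/45369 = -103247062/45369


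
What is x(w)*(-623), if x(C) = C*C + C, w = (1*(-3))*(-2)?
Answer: -26166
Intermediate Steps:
w = 6 (w = -3*(-2) = 6)
x(C) = C + C**2 (x(C) = C**2 + C = C + C**2)
x(w)*(-623) = (6*(1 + 6))*(-623) = (6*7)*(-623) = 42*(-623) = -26166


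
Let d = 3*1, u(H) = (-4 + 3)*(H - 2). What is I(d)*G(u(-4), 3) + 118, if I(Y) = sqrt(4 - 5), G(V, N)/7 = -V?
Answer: 118 - 42*I ≈ 118.0 - 42.0*I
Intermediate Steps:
u(H) = 2 - H (u(H) = -(-2 + H) = 2 - H)
d = 3
G(V, N) = -7*V (G(V, N) = 7*(-V) = -7*V)
I(Y) = I (I(Y) = sqrt(-1) = I)
I(d)*G(u(-4), 3) + 118 = I*(-7*(2 - 1*(-4))) + 118 = I*(-7*(2 + 4)) + 118 = I*(-7*6) + 118 = I*(-42) + 118 = -42*I + 118 = 118 - 42*I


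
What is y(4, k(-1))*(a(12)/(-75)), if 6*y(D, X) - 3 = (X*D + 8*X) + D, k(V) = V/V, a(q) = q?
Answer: -38/75 ≈ -0.50667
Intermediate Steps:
k(V) = 1
y(D, X) = 1/2 + D/6 + 4*X/3 + D*X/6 (y(D, X) = 1/2 + ((X*D + 8*X) + D)/6 = 1/2 + ((D*X + 8*X) + D)/6 = 1/2 + ((8*X + D*X) + D)/6 = 1/2 + (D + 8*X + D*X)/6 = 1/2 + (D/6 + 4*X/3 + D*X/6) = 1/2 + D/6 + 4*X/3 + D*X/6)
y(4, k(-1))*(a(12)/(-75)) = (1/2 + (1/6)*4 + (4/3)*1 + (1/6)*4*1)*(12/(-75)) = (1/2 + 2/3 + 4/3 + 2/3)*(12*(-1/75)) = (19/6)*(-4/25) = -38/75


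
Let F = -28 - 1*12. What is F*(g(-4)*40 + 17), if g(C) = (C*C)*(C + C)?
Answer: 204120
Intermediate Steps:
g(C) = 2*C**3 (g(C) = C**2*(2*C) = 2*C**3)
F = -40 (F = -28 - 12 = -40)
F*(g(-4)*40 + 17) = -40*((2*(-4)**3)*40 + 17) = -40*((2*(-64))*40 + 17) = -40*(-128*40 + 17) = -40*(-5120 + 17) = -40*(-5103) = 204120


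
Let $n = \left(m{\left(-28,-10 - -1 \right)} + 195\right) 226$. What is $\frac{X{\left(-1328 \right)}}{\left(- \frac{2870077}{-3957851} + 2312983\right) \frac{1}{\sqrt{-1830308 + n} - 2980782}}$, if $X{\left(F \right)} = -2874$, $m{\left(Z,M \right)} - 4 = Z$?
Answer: $\frac{5650998198331878}{1525740824935} - \frac{1895810629 i \sqrt{1791662}}{1525740824935} \approx 3703.8 - 1.6632 i$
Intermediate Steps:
$m{\left(Z,M \right)} = 4 + Z$
$n = 38646$ ($n = \left(\left(4 - 28\right) + 195\right) 226 = \left(-24 + 195\right) 226 = 171 \cdot 226 = 38646$)
$\frac{X{\left(-1328 \right)}}{\left(- \frac{2870077}{-3957851} + 2312983\right) \frac{1}{\sqrt{-1830308 + n} - 2980782}} = - \frac{2874}{\left(- \frac{2870077}{-3957851} + 2312983\right) \frac{1}{\sqrt{-1830308 + 38646} - 2980782}} = - \frac{2874}{\left(\left(-2870077\right) \left(- \frac{1}{3957851}\right) + 2312983\right) \frac{1}{\sqrt{-1791662} - 2980782}} = - \frac{2874}{\left(\frac{2870077}{3957851} + 2312983\right) \frac{1}{i \sqrt{1791662} - 2980782}} = - \frac{2874}{\frac{9154444949610}{3957851} \frac{1}{-2980782 + i \sqrt{1791662}}} = - 2874 \left(- \frac{1966248503247}{1525740824935} + \frac{3957851 i \sqrt{1791662}}{9154444949610}\right) = \frac{5650998198331878}{1525740824935} - \frac{1895810629 i \sqrt{1791662}}{1525740824935}$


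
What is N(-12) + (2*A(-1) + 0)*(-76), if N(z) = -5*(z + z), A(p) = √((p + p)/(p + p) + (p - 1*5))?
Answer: 120 - 152*I*√5 ≈ 120.0 - 339.88*I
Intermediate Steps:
A(p) = √(-4 + p) (A(p) = √((2*p)/((2*p)) + (p - 5)) = √((2*p)*(1/(2*p)) + (-5 + p)) = √(1 + (-5 + p)) = √(-4 + p))
N(z) = -10*z
N(-12) + (2*A(-1) + 0)*(-76) = -10*(-12) + (2*√(-4 - 1) + 0)*(-76) = 120 + (2*√(-5) + 0)*(-76) = 120 + (2*(I*√5) + 0)*(-76) = 120 + (2*I*√5 + 0)*(-76) = 120 + (2*I*√5)*(-76) = 120 - 152*I*√5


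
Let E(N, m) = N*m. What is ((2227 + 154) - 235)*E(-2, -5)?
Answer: 21460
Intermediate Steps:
((2227 + 154) - 235)*E(-2, -5) = ((2227 + 154) - 235)*(-2*(-5)) = (2381 - 235)*10 = 2146*10 = 21460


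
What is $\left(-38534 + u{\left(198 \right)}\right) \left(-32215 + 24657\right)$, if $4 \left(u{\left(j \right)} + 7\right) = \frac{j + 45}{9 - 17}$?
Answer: $\frac{4661604345}{16} \approx 2.9135 \cdot 10^{8}$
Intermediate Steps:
$u{\left(j \right)} = - \frac{269}{32} - \frac{j}{32}$ ($u{\left(j \right)} = -7 + \frac{\left(j + 45\right) \frac{1}{9 - 17}}{4} = -7 + \frac{\left(45 + j\right) \frac{1}{-8}}{4} = -7 + \frac{\left(45 + j\right) \left(- \frac{1}{8}\right)}{4} = -7 + \frac{- \frac{45}{8} - \frac{j}{8}}{4} = -7 - \left(\frac{45}{32} + \frac{j}{32}\right) = - \frac{269}{32} - \frac{j}{32}$)
$\left(-38534 + u{\left(198 \right)}\right) \left(-32215 + 24657\right) = \left(-38534 - \frac{467}{32}\right) \left(-32215 + 24657\right) = \left(-38534 - \frac{467}{32}\right) \left(-7558\right) = \left(- \frac{1233555}{32}\right) \left(-7558\right) = \frac{4661604345}{16}$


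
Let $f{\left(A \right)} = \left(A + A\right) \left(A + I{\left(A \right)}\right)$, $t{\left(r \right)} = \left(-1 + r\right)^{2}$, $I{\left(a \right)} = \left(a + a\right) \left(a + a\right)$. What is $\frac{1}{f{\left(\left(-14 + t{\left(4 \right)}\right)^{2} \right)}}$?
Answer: $\frac{1}{126250} \approx 7.9208 \cdot 10^{-6}$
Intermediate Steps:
$I{\left(a \right)} = 4 a^{2}$ ($I{\left(a \right)} = 2 a 2 a = 4 a^{2}$)
$f{\left(A \right)} = 2 A \left(A + 4 A^{2}\right)$ ($f{\left(A \right)} = \left(A + A\right) \left(A + 4 A^{2}\right) = 2 A \left(A + 4 A^{2}\right)$)
$\frac{1}{f{\left(\left(-14 + t{\left(4 \right)}\right)^{2} \right)}} = \frac{1}{\left(\left(-14 + \left(-1 + 4\right)^{2}\right)^{2}\right)^{2} \left(2 + 8 \left(-14 + \left(-1 + 4\right)^{2}\right)^{2}\right)} = \frac{1}{\left(\left(-14 + 3^{2}\right)^{2}\right)^{2} \left(2 + 8 \left(-14 + 3^{2}\right)^{2}\right)} = \frac{1}{\left(\left(-14 + 9\right)^{2}\right)^{2} \left(2 + 8 \left(-14 + 9\right)^{2}\right)} = \frac{1}{\left(\left(-5\right)^{2}\right)^{2} \left(2 + 8 \left(-5\right)^{2}\right)} = \frac{1}{25^{2} \left(2 + 8 \cdot 25\right)} = \frac{1}{625 \left(2 + 200\right)} = \frac{1}{625 \cdot 202} = \frac{1}{126250}$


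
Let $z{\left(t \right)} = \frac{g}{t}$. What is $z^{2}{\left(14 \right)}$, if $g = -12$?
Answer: $\frac{36}{49} \approx 0.73469$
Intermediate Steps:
$z{\left(t \right)} = - \frac{12}{t}$
$z^{2}{\left(14 \right)} = \left(- \frac{12}{14}\right)^{2} = \left(\left(-12\right) \frac{1}{14}\right)^{2} = \left(- \frac{6}{7}\right)^{2} = \frac{36}{49}$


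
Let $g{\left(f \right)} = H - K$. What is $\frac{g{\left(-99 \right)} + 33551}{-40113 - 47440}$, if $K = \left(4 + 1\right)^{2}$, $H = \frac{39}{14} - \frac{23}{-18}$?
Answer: $- \frac{2112394}{5515839} \approx -0.38297$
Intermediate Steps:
$H = \frac{256}{63}$ ($H = 39 \cdot \frac{1}{14} - - \frac{23}{18} = \frac{39}{14} + \frac{23}{18} = \frac{256}{63} \approx 4.0635$)
$K = 25$ ($K = 5^{2} = 25$)
$g{\left(f \right)} = - \frac{1319}{63}$ ($g{\left(f \right)} = \frac{256}{63} - 25 = - \frac{1319}{63}$)
$\frac{g{\left(-99 \right)} + 33551}{-40113 - 47440} = \frac{- \frac{1319}{63} + 33551}{-40113 - 47440} = \frac{2112394}{63 \left(-87553\right)} = \frac{2112394}{63} \left(- \frac{1}{87553}\right) = - \frac{2112394}{5515839}$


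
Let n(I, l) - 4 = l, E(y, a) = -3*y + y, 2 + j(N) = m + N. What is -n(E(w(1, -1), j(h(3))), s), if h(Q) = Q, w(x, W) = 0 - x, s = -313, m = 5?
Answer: 309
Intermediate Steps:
w(x, W) = -x
j(N) = 3 + N (j(N) = -2 + (5 + N) = 3 + N)
E(y, a) = -2*y
n(I, l) = 4 + l
-n(E(w(1, -1), j(h(3))), s) = -(4 - 313) = -1*(-309) = 309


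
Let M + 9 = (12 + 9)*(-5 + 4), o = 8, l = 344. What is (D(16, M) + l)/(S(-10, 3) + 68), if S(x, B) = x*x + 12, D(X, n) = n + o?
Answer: 161/90 ≈ 1.7889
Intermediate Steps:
M = -30 (M = -9 + (12 + 9)*(-5 + 4) = -9 + 21*(-1) = -9 - 21 = -30)
D(X, n) = 8 + n (D(X, n) = n + 8 = 8 + n)
S(x, B) = 12 + x² (S(x, B) = x² + 12 = 12 + x²)
(D(16, M) + l)/(S(-10, 3) + 68) = ((8 - 30) + 344)/((12 + (-10)²) + 68) = (-22 + 344)/((12 + 100) + 68) = 322/(112 + 68) = 322/180 = 322*(1/180) = 161/90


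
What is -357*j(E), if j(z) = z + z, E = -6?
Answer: 4284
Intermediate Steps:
j(z) = 2*z
-357*j(E) = -714*(-6) = -357*(-12) = 4284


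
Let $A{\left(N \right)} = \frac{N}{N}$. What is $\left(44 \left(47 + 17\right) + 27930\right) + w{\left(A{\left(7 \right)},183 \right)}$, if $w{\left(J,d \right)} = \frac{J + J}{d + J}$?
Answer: $\frac{2828633}{92} \approx 30746.0$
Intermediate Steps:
$A{\left(N \right)} = 1$
$w{\left(J,d \right)} = \frac{2 J}{J + d}$
$\left(44 \left(47 + 17\right) + 27930\right) + w{\left(A{\left(7 \right)},183 \right)} = \left(44 \left(47 + 17\right) + 27930\right) + 2 \cdot 1 \frac{1}{1 + 183} = \left(44 \cdot 64 + 27930\right) + 2 \cdot 1 \cdot \frac{1}{184} = \left(2816 + 27930\right) + 2 \cdot 1 \cdot \frac{1}{184} = 30746 + \frac{1}{92} = \frac{2828633}{92}$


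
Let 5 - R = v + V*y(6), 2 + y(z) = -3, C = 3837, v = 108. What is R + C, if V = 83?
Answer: 4149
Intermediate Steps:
y(z) = -5 (y(z) = -2 - 3 = -5)
R = 312 (R = 5 - (108 + 83*(-5)) = 5 - (108 - 415) = 5 - 1*(-307) = 5 + 307 = 312)
R + C = 312 + 3837 = 4149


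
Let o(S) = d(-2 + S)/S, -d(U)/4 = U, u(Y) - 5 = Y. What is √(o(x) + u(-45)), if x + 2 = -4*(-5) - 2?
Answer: I*√174/2 ≈ 6.5955*I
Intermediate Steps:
u(Y) = 5 + Y
x = 16 (x = -2 + (-4*(-5) - 2) = -2 + (20 - 2) = -2 + 18 = 16)
d(U) = -4*U
o(S) = (8 - 4*S)/S (o(S) = (-4*(-2 + S))/S = (8 - 4*S)/S)
√(o(x) + u(-45)) = √((-4 + 8/16) + (5 - 45)) = √((-4 + 8*(1/16)) - 40) = √((-4 + ½) - 40) = √(-7/2 - 40) = √(-87/2) = I*√174/2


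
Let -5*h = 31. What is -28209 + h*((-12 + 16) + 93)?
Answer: -144052/5 ≈ -28810.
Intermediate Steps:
h = -31/5 (h = -⅕*31 = -31/5 ≈ -6.2000)
-28209 + h*((-12 + 16) + 93) = -28209 - 31*((-12 + 16) + 93)/5 = -28209 - 31*(4 + 93)/5 = -28209 - 31/5*97 = -28209 - 3007/5 = -144052/5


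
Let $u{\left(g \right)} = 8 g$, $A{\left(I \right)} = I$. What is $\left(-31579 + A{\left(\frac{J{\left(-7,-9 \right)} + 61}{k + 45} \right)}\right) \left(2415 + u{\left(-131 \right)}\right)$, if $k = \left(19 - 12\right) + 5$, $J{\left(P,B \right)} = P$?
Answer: $- \frac{820176761}{19} \approx -4.3167 \cdot 10^{7}$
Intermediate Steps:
$k = 12$ ($k = 7 + 5 = 12$)
$\left(-31579 + A{\left(\frac{J{\left(-7,-9 \right)} + 61}{k + 45} \right)}\right) \left(2415 + u{\left(-131 \right)}\right) = \left(-31579 + \frac{-7 + 61}{12 + 45}\right) \left(2415 + 8 \left(-131\right)\right) = \left(-31579 + \frac{54}{57}\right) \left(2415 - 1048\right) = \left(-31579 + 54 \cdot \frac{1}{57}\right) 1367 = \left(-31579 + \frac{18}{19}\right) 1367 = \left(- \frac{599983}{19}\right) 1367 = - \frac{820176761}{19}$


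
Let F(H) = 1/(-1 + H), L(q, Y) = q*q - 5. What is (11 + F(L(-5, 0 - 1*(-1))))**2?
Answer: 44100/361 ≈ 122.16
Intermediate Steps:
L(q, Y) = -5 + q**2 (L(q, Y) = q**2 - 5 = -5 + q**2)
(11 + F(L(-5, 0 - 1*(-1))))**2 = (11 + 1/(-1 + (-5 + (-5)**2)))**2 = (11 + 1/(-1 + (-5 + 25)))**2 = (11 + 1/(-1 + 20))**2 = (11 + 1/19)**2 = (210/19)**2 = 44100/361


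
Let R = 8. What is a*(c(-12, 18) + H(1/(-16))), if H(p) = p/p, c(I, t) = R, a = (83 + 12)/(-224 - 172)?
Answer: -95/44 ≈ -2.1591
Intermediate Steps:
a = -95/396 (a = 95/(-396) = 95*(-1/396) = -95/396 ≈ -0.23990)
c(I, t) = 8
H(p) = 1
a*(c(-12, 18) + H(1/(-16))) = -95*(8 + 1)/396 = -95/396*9 = -95/44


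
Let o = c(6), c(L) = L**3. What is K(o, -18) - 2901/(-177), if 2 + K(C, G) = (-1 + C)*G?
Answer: -227481/59 ≈ -3855.6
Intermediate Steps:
o = 216 (o = 6**3 = 216)
K(C, G) = -2 + G*(-1 + C) (K(C, G) = -2 + (-1 + C)*G = -2 + G*(-1 + C))
K(o, -18) - 2901/(-177) = (-2 - 1*(-18) + 216*(-18)) - 2901/(-177) = (-2 + 18 - 3888) - 2901*(-1/177) = -3872 + 967/59 = -227481/59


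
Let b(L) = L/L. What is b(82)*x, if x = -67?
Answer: -67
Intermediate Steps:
b(L) = 1
b(82)*x = 1*(-67) = -67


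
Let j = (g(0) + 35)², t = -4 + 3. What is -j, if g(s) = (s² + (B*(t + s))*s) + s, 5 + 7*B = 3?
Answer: -1225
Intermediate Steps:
B = -2/7 (B = -5/7 + (⅐)*3 = -5/7 + 3/7 = -2/7 ≈ -0.28571)
t = -1
g(s) = s + s² + s*(2/7 - 2*s/7) (g(s) = (s² + (-2*(-1 + s)/7)*s) + s = (s² + (2/7 - 2*s/7)*s) + s = (s² + s*(2/7 - 2*s/7)) + s = s + s² + s*(2/7 - 2*s/7))
j = 1225 (j = ((⅐)*0*(9 + 5*0) + 35)² = ((⅐)*0*(9 + 0) + 35)² = ((⅐)*0*9 + 35)² = (0 + 35)² = 35² = 1225)
-j = -1*1225 = -1225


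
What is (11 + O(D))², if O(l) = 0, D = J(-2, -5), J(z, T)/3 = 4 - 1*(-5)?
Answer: 121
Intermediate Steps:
J(z, T) = 27 (J(z, T) = 3*(4 - 1*(-5)) = 3*(4 + 5) = 3*9 = 27)
D = 27
(11 + O(D))² = (11 + 0)² = 11² = 121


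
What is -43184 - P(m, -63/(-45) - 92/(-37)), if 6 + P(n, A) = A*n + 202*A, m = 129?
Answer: -8225919/185 ≈ -44464.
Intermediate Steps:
P(n, A) = -6 + 202*A + A*n (P(n, A) = -6 + (A*n + 202*A) = -6 + (202*A + A*n) = -6 + 202*A + A*n)
-43184 - P(m, -63/(-45) - 92/(-37)) = -43184 - (-6 + 202*(-63/(-45) - 92/(-37)) + (-63/(-45) - 92/(-37))*129) = -43184 - (-6 + 202*(-63*(-1/45) - 92*(-1/37)) + (-63*(-1/45) - 92*(-1/37))*129) = -43184 - (-6 + 202*(7/5 + 92/37) + (7/5 + 92/37)*129) = -43184 - (-6 + 202*(719/185) + (719/185)*129) = -43184 - (-6 + 145238/185 + 92751/185) = -43184 - 1*236879/185 = -43184 - 236879/185 = -8225919/185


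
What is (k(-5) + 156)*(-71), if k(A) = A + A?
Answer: -10366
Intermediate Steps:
k(A) = 2*A
(k(-5) + 156)*(-71) = (2*(-5) + 156)*(-71) = (-10 + 156)*(-71) = 146*(-71) = -10366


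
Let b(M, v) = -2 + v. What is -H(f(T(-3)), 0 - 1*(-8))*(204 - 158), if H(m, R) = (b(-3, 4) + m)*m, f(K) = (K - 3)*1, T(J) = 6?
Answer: -690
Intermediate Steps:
f(K) = -3 + K (f(K) = (-3 + K)*1 = -3 + K)
H(m, R) = m*(2 + m) (H(m, R) = ((-2 + 4) + m)*m = (2 + m)*m = m*(2 + m))
-H(f(T(-3)), 0 - 1*(-8))*(204 - 158) = -(-3 + 6)*(2 + (-3 + 6))*(204 - 158) = -3*(2 + 3)*46 = -3*5*46 = -15*46 = -1*690 = -690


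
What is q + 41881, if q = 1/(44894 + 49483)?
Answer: 3952603138/94377 ≈ 41881.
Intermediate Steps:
q = 1/94377 ≈ 1.0596e-5
q + 41881 = 1/94377 + 41881 = 3952603138/94377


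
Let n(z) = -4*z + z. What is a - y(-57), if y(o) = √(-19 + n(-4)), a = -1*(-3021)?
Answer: 3021 - I*√7 ≈ 3021.0 - 2.6458*I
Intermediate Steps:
a = 3021
n(z) = -3*z
y(o) = I*√7 (y(o) = √(-19 - 3*(-4)) = √(-19 + 12) = √(-7) = I*√7)
a - y(-57) = 3021 - I*√7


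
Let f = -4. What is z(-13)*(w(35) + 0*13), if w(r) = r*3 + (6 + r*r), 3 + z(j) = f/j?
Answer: -46760/13 ≈ -3596.9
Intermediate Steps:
z(j) = -3 - 4/j
w(r) = 6 + r² + 3*r (w(r) = 3*r + (6 + r²) = 6 + r² + 3*r)
z(-13)*(w(35) + 0*13) = (-3 - 4/(-13))*((6 + 35² + 3*35) + 0*13) = (-3 - 4*(-1/13))*((6 + 1225 + 105) + 0) = (-3 + 4/13)*(1336 + 0) = -35/13*1336 = -46760/13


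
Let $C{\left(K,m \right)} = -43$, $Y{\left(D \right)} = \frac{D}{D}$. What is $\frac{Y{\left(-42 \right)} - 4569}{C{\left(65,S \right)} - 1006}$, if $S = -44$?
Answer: $\frac{4568}{1049} \approx 4.3546$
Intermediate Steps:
$Y{\left(D \right)} = 1$
$\frac{Y{\left(-42 \right)} - 4569}{C{\left(65,S \right)} - 1006} = \frac{1 - 4569}{-43 - 1006} = - \frac{4568}{-1049} = \left(-4568\right) \left(- \frac{1}{1049}\right) = \frac{4568}{1049}$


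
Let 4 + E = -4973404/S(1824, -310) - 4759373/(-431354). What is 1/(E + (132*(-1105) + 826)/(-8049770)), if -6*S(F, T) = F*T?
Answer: -131947418566040/6032929953887121 ≈ -0.021871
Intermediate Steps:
S(F, T) = -F*T/6
E = -232422200167/5081350120 (E = -4 + (-4973404/((-1/6*1824*(-310))) - 4759373/(-431354)) = -4 + (-4973404/94240 - 4759373*(-1/431354)) = -4 + (-4973404*1/94240 + 4759373/431354) = -4 + (-1243351/23560 + 4759373/431354) = -4 - 212096799687/5081350120 = -232422200167/5081350120 ≈ -45.740)
1/(E + (132*(-1105) + 826)/(-8049770)) = 1/(-232422200167/5081350120 + (132*(-1105) + 826)/(-8049770)) = 1/(-232422200167/5081350120 + (-145860 + 826)*(-1/8049770)) = 1/(-232422200167/5081350120 - 145034*(-1/8049770)) = 1/(-232422200167/5081350120 + 72517/4024885) = 1/(-6032929953887121/131947418566040) = -131947418566040/6032929953887121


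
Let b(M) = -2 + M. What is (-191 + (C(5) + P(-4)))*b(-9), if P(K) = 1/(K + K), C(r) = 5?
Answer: 16379/8 ≈ 2047.4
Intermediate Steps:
P(K) = 1/(2*K)
(-191 + (C(5) + P(-4)))*b(-9) = (-191 + (5 + (1/2)/(-4)))*(-2 - 9) = (-191 + (5 + (1/2)*(-1/4)))*(-11) = (-191 + (5 - 1/8))*(-11) = (-191 + 39/8)*(-11) = -1489/8*(-11) = 16379/8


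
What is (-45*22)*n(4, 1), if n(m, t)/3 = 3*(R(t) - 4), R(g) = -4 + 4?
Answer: 35640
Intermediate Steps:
R(g) = 0
n(m, t) = -36 (n(m, t) = 3*(3*(0 - 4)) = 3*(3*(-4)) = 3*(-12) = -36)
(-45*22)*n(4, 1) = -45*22*(-36) = -990*(-36) = 35640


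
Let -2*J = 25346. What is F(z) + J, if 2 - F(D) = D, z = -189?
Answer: -12482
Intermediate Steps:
J = -12673 (J = -½*25346 = -12673)
F(D) = 2 - D
F(z) + J = (2 - 1*(-189)) - 12673 = (2 + 189) - 12673 = 191 - 12673 = -12482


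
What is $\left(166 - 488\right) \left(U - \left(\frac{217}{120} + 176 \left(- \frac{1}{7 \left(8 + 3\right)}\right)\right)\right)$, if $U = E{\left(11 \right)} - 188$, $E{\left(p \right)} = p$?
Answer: $\frac{3410417}{60} \approx 56840.0$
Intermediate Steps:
$U = -177$ ($U = 11 - 188 = -177$)
$\left(166 - 488\right) \left(U - \left(\frac{217}{120} + 176 \left(- \frac{1}{7 \left(8 + 3\right)}\right)\right)\right) = \left(166 - 488\right) \left(-177 - \left(\frac{217}{120} + 176 \left(- \frac{1}{7 \left(8 + 3\right)}\right)\right)\right) = - 322 \left(-177 - \left(\frac{217}{120} + \frac{176}{11 \left(-7\right)}\right)\right) = - 322 \left(-177 - \left(\frac{217}{120} + \frac{176}{-77}\right)\right) = - 322 \left(-177 - - \frac{401}{840}\right) = - 322 \left(-177 + \left(\frac{16}{7} - \frac{217}{120}\right)\right) = - 322 \left(-177 + \frac{401}{840}\right) = \left(-322\right) \left(- \frac{148279}{840}\right) = \frac{3410417}{60}$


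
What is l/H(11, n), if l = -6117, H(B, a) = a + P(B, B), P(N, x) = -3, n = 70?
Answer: -6117/67 ≈ -91.298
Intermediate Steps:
H(B, a) = -3 + a (H(B, a) = a - 3 = -3 + a)
l/H(11, n) = -6117/(-3 + 70) = -6117/67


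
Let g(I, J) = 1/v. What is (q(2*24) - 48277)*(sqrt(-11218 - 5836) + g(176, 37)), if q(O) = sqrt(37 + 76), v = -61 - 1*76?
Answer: (1 - 137*I*sqrt(17054))*(48277 - sqrt(113))/137 ≈ 352.31 - 6.3032e+6*I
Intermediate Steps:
v = -137 (v = -61 - 76 = -137)
q(O) = sqrt(113)
g(I, J) = -1/137 (g(I, J) = 1/(-137) = -1/137)
(q(2*24) - 48277)*(sqrt(-11218 - 5836) + g(176, 37)) = (sqrt(113) - 48277)*(sqrt(-11218 - 5836) - 1/137) = (-48277 + sqrt(113))*(sqrt(-17054) - 1/137) = (-48277 + sqrt(113))*(I*sqrt(17054) - 1/137) = (-48277 + sqrt(113))*(-1/137 + I*sqrt(17054))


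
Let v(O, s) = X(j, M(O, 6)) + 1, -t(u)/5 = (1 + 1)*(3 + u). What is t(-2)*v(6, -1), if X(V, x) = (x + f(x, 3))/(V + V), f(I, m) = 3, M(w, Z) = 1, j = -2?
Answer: 0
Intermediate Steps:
X(V, x) = (3 + x)/(2*V) (X(V, x) = (x + 3)/(V + V) = (3 + x)/((2*V)) = (3 + x)*(1/(2*V)) = (3 + x)/(2*V))
t(u) = -30 - 10*u (t(u) = -5*(1 + 1)*(3 + u) = -10*(3 + u) = -5*(6 + 2*u) = -30 - 10*u)
v(O, s) = 0 (v(O, s) = (½)*(3 + 1)/(-2) + 1 = (½)*(-½)*4 + 1 = -1 + 1 = 0)
t(-2)*v(6, -1) = (-30 - 10*(-2))*0 = (-30 + 20)*0 = -10*0 = 0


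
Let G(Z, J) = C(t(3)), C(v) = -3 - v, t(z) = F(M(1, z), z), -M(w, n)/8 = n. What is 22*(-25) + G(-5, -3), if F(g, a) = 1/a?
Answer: -1660/3 ≈ -553.33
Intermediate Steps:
M(w, n) = -8*n
F(g, a) = 1/a
t(z) = 1/z
G(Z, J) = -10/3 (G(Z, J) = -3 - 1/3 = -3 - 1*⅓ = -3 - ⅓ = -10/3)
22*(-25) + G(-5, -3) = 22*(-25) - 10/3 = -550 - 10/3 = -1660/3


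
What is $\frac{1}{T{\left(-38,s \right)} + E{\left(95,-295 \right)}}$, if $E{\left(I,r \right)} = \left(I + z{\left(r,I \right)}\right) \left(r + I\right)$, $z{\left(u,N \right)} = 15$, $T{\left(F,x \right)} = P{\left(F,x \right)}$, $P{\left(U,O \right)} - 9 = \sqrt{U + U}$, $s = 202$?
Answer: $- \frac{21991}{483604157} - \frac{2 i \sqrt{19}}{483604157} \approx -4.5473 \cdot 10^{-5} - 1.8027 \cdot 10^{-8} i$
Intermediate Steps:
$P{\left(U,O \right)} = 9 + \sqrt{2} \sqrt{U}$ ($P{\left(U,O \right)} = 9 + \sqrt{U + U} = 9 + \sqrt{2 U} = 9 + \sqrt{2} \sqrt{U}$)
$T{\left(F,x \right)} = 9 + \sqrt{2} \sqrt{F}$
$E{\left(I,r \right)} = \left(15 + I\right) \left(I + r\right)$ ($E{\left(I,r \right)} = \left(I + 15\right) \left(r + I\right) = \left(15 + I\right) \left(I + r\right)$)
$\frac{1}{T{\left(-38,s \right)} + E{\left(95,-295 \right)}} = \frac{1}{\left(9 + \sqrt{2} \sqrt{-38}\right) + \left(95^{2} + 15 \cdot 95 + 15 \left(-295\right) + 95 \left(-295\right)\right)} = \frac{1}{\left(9 + \sqrt{2} i \sqrt{38}\right) + \left(9025 + 1425 - 4425 - 28025\right)} = \frac{1}{\left(9 + 2 i \sqrt{19}\right) - 22000} = \frac{1}{-21991 + 2 i \sqrt{19}}$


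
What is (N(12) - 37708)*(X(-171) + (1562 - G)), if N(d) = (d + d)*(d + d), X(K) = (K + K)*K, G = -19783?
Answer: -2964136164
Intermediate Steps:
X(K) = 2*K**2 (X(K) = (2*K)*K = 2*K**2)
N(d) = 4*d**2 (N(d) = (2*d)*(2*d) = 4*d**2)
(N(12) - 37708)*(X(-171) + (1562 - G)) = (4*12**2 - 37708)*(2*(-171)**2 + (1562 - 1*(-19783))) = (4*144 - 37708)*(2*29241 + (1562 + 19783)) = (576 - 37708)*(58482 + 21345) = -37132*79827 = -2964136164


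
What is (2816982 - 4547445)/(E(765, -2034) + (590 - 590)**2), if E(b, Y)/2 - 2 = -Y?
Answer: -1730463/4072 ≈ -424.97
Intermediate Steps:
E(b, Y) = 4 - 2*Y (E(b, Y) = 4 + 2*(-Y) = 4 - 2*Y)
(2816982 - 4547445)/(E(765, -2034) + (590 - 590)**2) = (2816982 - 4547445)/((4 - 2*(-2034)) + (590 - 590)**2) = -1730463/((4 + 4068) + 0**2) = -1730463/(4072 + 0) = -1730463/4072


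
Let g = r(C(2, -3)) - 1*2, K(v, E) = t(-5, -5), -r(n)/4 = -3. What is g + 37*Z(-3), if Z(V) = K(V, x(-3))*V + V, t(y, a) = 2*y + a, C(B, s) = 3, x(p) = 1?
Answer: 1564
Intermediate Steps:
r(n) = 12 (r(n) = -4*(-3) = 12)
t(y, a) = a + 2*y
K(v, E) = -15 (K(v, E) = -5 + 2*(-5) = -5 - 10 = -15)
Z(V) = -14*V (Z(V) = -15*V + V = -14*V)
g = 10 (g = 12 - 1*2 = 12 - 2 = 10)
g + 37*Z(-3) = 10 + 37*(-14*(-3)) = 10 + 37*42 = 10 + 1554 = 1564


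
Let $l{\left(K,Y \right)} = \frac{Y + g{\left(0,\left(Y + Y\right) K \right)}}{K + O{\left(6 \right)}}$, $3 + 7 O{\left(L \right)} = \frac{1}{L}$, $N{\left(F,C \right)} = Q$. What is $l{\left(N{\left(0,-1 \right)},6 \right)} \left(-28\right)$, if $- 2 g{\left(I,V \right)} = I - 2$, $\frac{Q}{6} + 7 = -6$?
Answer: $\frac{8232}{3293} \approx 2.4998$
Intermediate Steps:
$Q = -78$ ($Q = -42 + 6 \left(-6\right) = -42 - 36 = -78$)
$N{\left(F,C \right)} = -78$
$O{\left(L \right)} = - \frac{3}{7} + \frac{1}{7 L}$
$g{\left(I,V \right)} = 1 - \frac{I}{2}$ ($g{\left(I,V \right)} = - \frac{I - 2}{2} = - \frac{-2 + I}{2} = 1 - \frac{I}{2}$)
$l{\left(K,Y \right)} = \frac{1 + Y}{- \frac{17}{42} + K}$ ($l{\left(K,Y \right)} = \frac{Y + \left(1 - 0\right)}{K + \frac{1 - 18}{7 \cdot 6}} = \frac{Y + \left(1 + 0\right)}{K + \frac{1}{7} \cdot \frac{1}{6} \left(1 - 18\right)} = \frac{Y + 1}{K + \frac{1}{7} \cdot \frac{1}{6} \left(-17\right)} = \frac{1 + Y}{K - \frac{17}{42}} = \frac{1 + Y}{- \frac{17}{42} + K}$)
$l{\left(N{\left(0,-1 \right)},6 \right)} \left(-28\right) = \frac{42 \left(1 + 6\right)}{-17 + 42 \left(-78\right)} \left(-28\right) = 42 \frac{1}{-17 - 3276} \cdot 7 \left(-28\right) = 42 \frac{1}{-3293} \cdot 7 \left(-28\right) = 42 \left(- \frac{1}{3293}\right) 7 \left(-28\right) = \left(- \frac{294}{3293}\right) \left(-28\right) = \frac{8232}{3293}$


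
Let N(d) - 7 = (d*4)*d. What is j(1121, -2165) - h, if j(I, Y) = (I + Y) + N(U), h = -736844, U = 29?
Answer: 739171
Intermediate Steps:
N(d) = 7 + 4*d² (N(d) = 7 + (d*4)*d = 7 + (4*d)*d = 7 + 4*d²)
j(I, Y) = 3371 + I + Y (j(I, Y) = (I + Y) + (7 + 4*29²) = (I + Y) + (7 + 4*841) = (I + Y) + (7 + 3364) = (I + Y) + 3371 = 3371 + I + Y)
j(1121, -2165) - h = (3371 + 1121 - 2165) - 1*(-736844) = 2327 + 736844 = 739171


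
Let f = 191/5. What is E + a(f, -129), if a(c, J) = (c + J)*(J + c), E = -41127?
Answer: -822059/25 ≈ -32882.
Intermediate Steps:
f = 191/5 (f = 191*(1/5) = 191/5 ≈ 38.200)
a(c, J) = (J + c)**2 (a(c, J) = (J + c)*(J + c) = (J + c)**2)
E + a(f, -129) = -41127 + (-129 + 191/5)**2 = -41127 + (-454/5)**2 = -41127 + 206116/25 = -822059/25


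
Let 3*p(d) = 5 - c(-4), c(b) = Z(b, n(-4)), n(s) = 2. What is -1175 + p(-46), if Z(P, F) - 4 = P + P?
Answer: -1172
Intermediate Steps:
Z(P, F) = 4 + 2*P (Z(P, F) = 4 + (P + P) = 4 + 2*P)
c(b) = 4 + 2*b
p(d) = 3 (p(d) = (5 - (4 + 2*(-4)))/3 = (5 - (4 - 8))/3 = (5 - 1*(-4))/3 = (5 + 4)/3 = (1/3)*9 = 3)
-1175 + p(-46) = -1175 + 3 = -1172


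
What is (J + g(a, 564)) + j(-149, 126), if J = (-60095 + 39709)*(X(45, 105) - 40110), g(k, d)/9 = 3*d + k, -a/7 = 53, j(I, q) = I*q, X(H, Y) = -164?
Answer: 821018879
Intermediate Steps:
a = -371 (a = -7*53 = -371)
g(k, d) = 9*k + 27*d (g(k, d) = 9*(3*d + k) = 9*(k + 3*d) = 9*k + 27*d)
J = 821025764 (J = (-60095 + 39709)*(-164 - 40110) = -20386*(-40274) = 821025764)
(J + g(a, 564)) + j(-149, 126) = (821025764 + (9*(-371) + 27*564)) - 149*126 = (821025764 + (-3339 + 15228)) - 18774 = (821025764 + 11889) - 18774 = 821037653 - 18774 = 821018879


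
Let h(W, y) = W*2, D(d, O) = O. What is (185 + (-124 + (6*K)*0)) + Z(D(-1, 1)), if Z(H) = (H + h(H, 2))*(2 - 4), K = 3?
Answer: 55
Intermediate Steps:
h(W, y) = 2*W
Z(H) = -6*H (Z(H) = (H + 2*H)*(2 - 4) = (3*H)*(-2) = -6*H)
(185 + (-124 + (6*K)*0)) + Z(D(-1, 1)) = (185 + (-124 + (6*3)*0)) - 6*1 = (185 + (-124 + 18*0)) - 6 = (185 + (-124 + 0)) - 6 = (185 - 124) - 6 = 61 - 6 = 55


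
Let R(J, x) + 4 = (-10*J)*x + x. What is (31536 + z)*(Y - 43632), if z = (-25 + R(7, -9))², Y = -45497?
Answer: -34047278000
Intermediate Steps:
R(J, x) = -4 + x - 10*J*x (R(J, x) = -4 + ((-10*J)*x + x) = -4 + (-10*J*x + x) = -4 + (x - 10*J*x) = -4 + x - 10*J*x)
z = 350464 (z = (-25 + (-4 - 9 - 10*7*(-9)))² = (-25 + (-4 - 9 + 630))² = (-25 + 617)² = 592² = 350464)
(31536 + z)*(Y - 43632) = (31536 + 350464)*(-45497 - 43632) = 382000*(-89129) = -34047278000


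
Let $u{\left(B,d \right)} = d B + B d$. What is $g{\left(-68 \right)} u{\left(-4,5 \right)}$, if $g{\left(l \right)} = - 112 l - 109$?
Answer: $-300280$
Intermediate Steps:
$g{\left(l \right)} = -109 - 112 l$ ($g{\left(l \right)} = - 112 l - 109 = -109 - 112 l$)
$u{\left(B,d \right)} = 2 B d$ ($u{\left(B,d \right)} = B d + B d = 2 B d$)
$g{\left(-68 \right)} u{\left(-4,5 \right)} = \left(-109 - -7616\right) 2 \left(-4\right) 5 = \left(-109 + 7616\right) \left(-40\right) = 7507 \left(-40\right) = -300280$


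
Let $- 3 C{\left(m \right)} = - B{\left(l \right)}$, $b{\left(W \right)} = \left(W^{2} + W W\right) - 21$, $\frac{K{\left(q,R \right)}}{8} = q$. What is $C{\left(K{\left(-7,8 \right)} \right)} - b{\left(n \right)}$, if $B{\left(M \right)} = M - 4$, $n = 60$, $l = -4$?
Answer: $- \frac{21545}{3} \approx -7181.7$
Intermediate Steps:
$K{\left(q,R \right)} = 8 q$
$B{\left(M \right)} = -4 + M$ ($B{\left(M \right)} = M - 4 = -4 + M$)
$b{\left(W \right)} = -21 + 2 W^{2}$ ($b{\left(W \right)} = \left(W^{2} + W^{2}\right) - 21 = 2 W^{2} - 21 = -21 + 2 W^{2}$)
$C{\left(m \right)} = - \frac{8}{3}$ ($C{\left(m \right)} = - \frac{\left(-1\right) \left(-4 - 4\right)}{3} = - \frac{\left(-1\right) \left(-8\right)}{3} = \left(- \frac{1}{3}\right) 8 = - \frac{8}{3}$)
$C{\left(K{\left(-7,8 \right)} \right)} - b{\left(n \right)} = - \frac{8}{3} - \left(-21 + 2 \cdot 60^{2}\right) = - \frac{8}{3} - \left(-21 + 2 \cdot 3600\right) = - \frac{8}{3} - \left(-21 + 7200\right) = - \frac{8}{3} - 7179 = - \frac{21545}{3}$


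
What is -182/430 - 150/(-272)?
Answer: 3749/29240 ≈ 0.12821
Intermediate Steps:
-182/430 - 150/(-272) = -182*1/430 - 150*(-1/272) = -91/215 + 75/136 = 3749/29240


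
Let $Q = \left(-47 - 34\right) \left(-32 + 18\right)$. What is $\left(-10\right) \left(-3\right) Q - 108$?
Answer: $33912$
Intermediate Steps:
$Q = 1134$ ($Q = \left(-81\right) \left(-14\right) = 1134$)
$\left(-10\right) \left(-3\right) Q - 108 = \left(-10\right) \left(-3\right) 1134 - 108 = 30 \cdot 1134 - 108 = 34020 - 108 = 33912$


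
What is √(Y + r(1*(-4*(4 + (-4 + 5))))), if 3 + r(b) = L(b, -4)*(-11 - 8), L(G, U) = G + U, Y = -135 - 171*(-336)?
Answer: √57774 ≈ 240.36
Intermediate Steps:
Y = 57321 (Y = -135 + 57456 = 57321)
r(b) = 73 - 19*b (r(b) = -3 + (b - 4)*(-11 - 8) = -3 + (-4 + b)*(-19) = -3 + (76 - 19*b) = 73 - 19*b)
√(Y + r(1*(-4*(4 + (-4 + 5))))) = √(57321 + (73 - 19*(-4*(4 + (-4 + 5))))) = √(57321 + (73 - 19*(-4*(4 + 1)))) = √(57321 + (73 - 19*(-4*5))) = √(57321 + (73 - 19*(-20))) = √(57321 + (73 + 380)) = √(57321 + 453) = √57774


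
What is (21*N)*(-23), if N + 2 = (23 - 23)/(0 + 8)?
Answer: 966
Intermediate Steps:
N = -2 (N = -2 + (23 - 23)/(0 + 8) = -2 + 0/8 = -2 + 0*(⅛) = -2 + 0 = -2)
(21*N)*(-23) = (21*(-2))*(-23) = -42*(-23) = 966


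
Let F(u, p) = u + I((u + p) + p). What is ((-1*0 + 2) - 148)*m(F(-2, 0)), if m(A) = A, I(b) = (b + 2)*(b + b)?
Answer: 292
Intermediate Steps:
I(b) = 2*b*(2 + b) (I(b) = (2 + b)*(2*b) = 2*b*(2 + b))
F(u, p) = u + 2*(u + 2*p)*(2 + u + 2*p) (F(u, p) = u + 2*((u + p) + p)*(2 + ((u + p) + p)) = u + 2*((p + u) + p)*(2 + ((p + u) + p)) = u + 2*(u + 2*p)*(2 + (u + 2*p)) = u + 2*(u + 2*p)*(2 + u + 2*p))
((-1*0 + 2) - 148)*m(F(-2, 0)) = ((-1*0 + 2) - 148)*(-2 + 2*(-2 + 2*0)*(2 - 2 + 2*0)) = ((0 + 2) - 148)*(-2 + 2*(-2 + 0)*(2 - 2 + 0)) = (2 - 148)*(-2 + 2*(-2)*0) = -146*(-2 + 0) = -146*(-2) = 292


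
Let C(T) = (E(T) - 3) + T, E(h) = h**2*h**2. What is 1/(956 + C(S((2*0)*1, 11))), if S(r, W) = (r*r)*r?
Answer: 1/953 ≈ 0.0010493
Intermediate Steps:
S(r, W) = r**3 (S(r, W) = r**2*r = r**3)
E(h) = h**4
C(T) = -3 + T + T**4 (C(T) = (T**4 - 3) + T = (-3 + T**4) + T = -3 + T + T**4)
1/(956 + C(S((2*0)*1, 11))) = 1/(956 + (-3 + ((2*0)*1)**3 + (((2*0)*1)**3)**4)) = 1/(956 + (-3 + (0*1)**3 + ((0*1)**3)**4)) = 1/(956 + (-3 + 0**3 + (0**3)**4)) = 1/(956 + (-3 + 0 + 0**4)) = 1/(956 + (-3 + 0 + 0)) = 1/(956 - 3) = 1/953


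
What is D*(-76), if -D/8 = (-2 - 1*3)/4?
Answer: -760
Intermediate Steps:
D = 10 (D = -8*(-2 - 1*3)/4 = -8*(-2 - 3)/4 = -(-40)/4 = -8*(-5/4) = 10)
D*(-76) = 10*(-76) = -760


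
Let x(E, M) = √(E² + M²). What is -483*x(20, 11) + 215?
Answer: 215 - 483*√521 ≈ -10810.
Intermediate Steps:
-483*x(20, 11) + 215 = -483*√(20² + 11²) + 215 = -483*√(400 + 121) + 215 = -483*√521 + 215 = 215 - 483*√521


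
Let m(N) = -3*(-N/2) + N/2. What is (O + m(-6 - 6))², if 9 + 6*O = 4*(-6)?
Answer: 3481/4 ≈ 870.25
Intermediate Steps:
O = -11/2 (O = -3/2 + (4*(-6))/6 = -3/2 + (⅙)*(-24) = -3/2 - 4 = -11/2 ≈ -5.5000)
m(N) = 2*N (m(N) = -(-3)*N/2 + N*(½) = 3*N/2 + N/2 = 2*N)
(O + m(-6 - 6))² = (-11/2 + 2*(-6 - 6))² = (-11/2 + 2*(-12))² = (-11/2 - 24)² = (-59/2)² = 3481/4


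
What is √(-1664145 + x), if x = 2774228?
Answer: √1110083 ≈ 1053.6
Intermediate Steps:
√(-1664145 + x) = √(-1664145 + 2774228) = √1110083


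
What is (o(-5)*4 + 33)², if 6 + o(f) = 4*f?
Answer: 5041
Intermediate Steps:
o(f) = -6 + 4*f
(o(-5)*4 + 33)² = ((-6 + 4*(-5))*4 + 33)² = ((-6 - 20)*4 + 33)² = (-26*4 + 33)² = (-104 + 33)² = (-71)² = 5041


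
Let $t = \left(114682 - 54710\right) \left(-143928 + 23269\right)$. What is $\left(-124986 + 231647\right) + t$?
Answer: $-7236054887$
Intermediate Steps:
$t = -7236161548$ ($t = 59972 \left(-120659\right) = -7236161548$)
$\left(-124986 + 231647\right) + t = \left(-124986 + 231647\right) - 7236161548 = 106661 - 7236161548 = -7236054887$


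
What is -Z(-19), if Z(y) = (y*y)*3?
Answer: -1083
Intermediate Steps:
Z(y) = 3*y**2 (Z(y) = y**2*3 = 3*y**2)
-Z(-19) = -3*(-19)**2 = -3*361 = -1*1083 = -1083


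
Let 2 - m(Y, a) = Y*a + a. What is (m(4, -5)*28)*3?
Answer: 2268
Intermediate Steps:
m(Y, a) = 2 - a - Y*a (m(Y, a) = 2 - (Y*a + a) = 2 - (a + Y*a) = 2 + (-a - Y*a) = 2 - a - Y*a)
(m(4, -5)*28)*3 = ((2 - 1*(-5) - 1*4*(-5))*28)*3 = ((2 + 5 + 20)*28)*3 = (27*28)*3 = 756*3 = 2268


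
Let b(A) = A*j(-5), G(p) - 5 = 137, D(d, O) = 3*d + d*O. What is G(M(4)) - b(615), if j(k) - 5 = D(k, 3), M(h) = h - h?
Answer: 15517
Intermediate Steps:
M(h) = 0
D(d, O) = 3*d + O*d
j(k) = 5 + 6*k (j(k) = 5 + k*(3 + 3) = 5 + k*6 = 5 + 6*k)
G(p) = 142 (G(p) = 5 + 137 = 142)
b(A) = -25*A (b(A) = A*(5 + 6*(-5)) = A*(5 - 30) = A*(-25) = -25*A)
G(M(4)) - b(615) = 142 - (-25)*615 = 142 - 1*(-15375) = 142 + 15375 = 15517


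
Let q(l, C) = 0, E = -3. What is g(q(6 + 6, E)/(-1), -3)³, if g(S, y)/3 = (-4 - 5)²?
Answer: 14348907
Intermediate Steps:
g(S, y) = 243 (g(S, y) = 3*(-4 - 5)² = 3*(-9)² = 3*81 = 243)
g(q(6 + 6, E)/(-1), -3)³ = 243³ = 14348907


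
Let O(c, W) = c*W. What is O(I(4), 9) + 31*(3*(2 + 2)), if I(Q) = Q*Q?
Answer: 516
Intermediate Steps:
I(Q) = Q²
O(c, W) = W*c
O(I(4), 9) + 31*(3*(2 + 2)) = 9*4² + 31*(3*(2 + 2)) = 9*16 + 31*(3*4) = 144 + 31*12 = 144 + 372 = 516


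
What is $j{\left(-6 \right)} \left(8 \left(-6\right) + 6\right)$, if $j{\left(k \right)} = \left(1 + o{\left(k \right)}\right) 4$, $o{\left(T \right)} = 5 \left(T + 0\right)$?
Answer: $4872$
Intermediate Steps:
$o{\left(T \right)} = 5 T$
$j{\left(k \right)} = 4 + 20 k$ ($j{\left(k \right)} = \left(1 + 5 k\right) 4 = 4 + 20 k$)
$j{\left(-6 \right)} \left(8 \left(-6\right) + 6\right) = \left(4 + 20 \left(-6\right)\right) \left(8 \left(-6\right) + 6\right) = \left(4 - 120\right) \left(-48 + 6\right) = \left(-116\right) \left(-42\right) = 4872$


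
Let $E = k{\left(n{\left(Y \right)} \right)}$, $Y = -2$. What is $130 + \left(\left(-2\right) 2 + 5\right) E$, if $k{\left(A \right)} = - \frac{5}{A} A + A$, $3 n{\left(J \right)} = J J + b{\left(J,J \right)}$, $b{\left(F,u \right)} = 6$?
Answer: $\frac{385}{3} \approx 128.33$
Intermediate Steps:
$n{\left(J \right)} = 2 + \frac{J^{2}}{3}$ ($n{\left(J \right)} = \frac{J J + 6}{3} = \frac{J^{2} + 6}{3} = \frac{6 + J^{2}}{3} = 2 + \frac{J^{2}}{3}$)
$k{\left(A \right)} = -5 + A$
$E = - \frac{5}{3}$ ($E = -5 + \left(2 + \frac{\left(-2\right)^{2}}{3}\right) = -5 + \left(2 + \frac{1}{3} \cdot 4\right) = -5 + \left(2 + \frac{4}{3}\right) = -5 + \frac{10}{3} = - \frac{5}{3} \approx -1.6667$)
$130 + \left(\left(-2\right) 2 + 5\right) E = 130 + \left(\left(-2\right) 2 + 5\right) \left(- \frac{5}{3}\right) = 130 + \left(-4 + 5\right) \left(- \frac{5}{3}\right) = 130 + 1 \left(- \frac{5}{3}\right) = 130 - \frac{5}{3} = \frac{385}{3}$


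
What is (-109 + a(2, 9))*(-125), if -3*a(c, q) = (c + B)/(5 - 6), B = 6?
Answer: 39875/3 ≈ 13292.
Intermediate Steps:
a(c, q) = 2 + c/3 (a(c, q) = -(c + 6)/(3*(5 - 6)) = -(6 + c)/(3*(-1)) = -(6 + c)*(-1)/3 = -(-6 - c)/3 = 2 + c/3)
(-109 + a(2, 9))*(-125) = (-109 + (2 + (1/3)*2))*(-125) = (-109 + (2 + 2/3))*(-125) = (-109 + 8/3)*(-125) = -319/3*(-125) = 39875/3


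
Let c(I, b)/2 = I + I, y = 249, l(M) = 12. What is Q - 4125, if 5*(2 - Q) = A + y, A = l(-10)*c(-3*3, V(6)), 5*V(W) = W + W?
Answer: -20432/5 ≈ -4086.4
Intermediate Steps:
V(W) = 2*W/5 (V(W) = (W + W)/5 = (2*W)/5 = 2*W/5)
c(I, b) = 4*I (c(I, b) = 2*(I + I) = 2*(2*I) = 4*I)
A = -432 (A = 12*(4*(-3*3)) = 12*(4*(-9)) = 12*(-36) = -432)
Q = 193/5 (Q = 2 - (-432 + 249)/5 = 2 - 1/5*(-183) = 2 + 183/5 = 193/5 ≈ 38.600)
Q - 4125 = 193/5 - 4125 = -20432/5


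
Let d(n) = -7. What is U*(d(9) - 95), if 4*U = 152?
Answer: -3876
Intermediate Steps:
U = 38 (U = (¼)*152 = 38)
U*(d(9) - 95) = 38*(-7 - 95) = 38*(-102) = -3876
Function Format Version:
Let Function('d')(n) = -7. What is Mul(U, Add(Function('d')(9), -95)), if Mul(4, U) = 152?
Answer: -3876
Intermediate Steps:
U = 38 (U = Mul(Rational(1, 4), 152) = 38)
Mul(U, Add(Function('d')(9), -95)) = Mul(38, Add(-7, -95)) = Mul(38, -102) = -3876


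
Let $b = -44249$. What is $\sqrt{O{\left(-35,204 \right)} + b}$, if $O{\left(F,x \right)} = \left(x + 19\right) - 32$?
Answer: $i \sqrt{44058} \approx 209.9 i$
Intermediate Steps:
$O{\left(F,x \right)} = -13 + x$ ($O{\left(F,x \right)} = \left(19 + x\right) - 32 = -13 + x$)
$\sqrt{O{\left(-35,204 \right)} + b} = \sqrt{\left(-13 + 204\right) - 44249} = \sqrt{191 - 44249} = \sqrt{-44058} = i \sqrt{44058}$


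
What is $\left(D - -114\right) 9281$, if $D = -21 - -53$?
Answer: $1355026$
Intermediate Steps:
$D = 32$ ($D = -21 + 53 = 32$)
$\left(D - -114\right) 9281 = \left(32 - -114\right) 9281 = \left(32 + 114\right) 9281 = 146 \cdot 9281 = 1355026$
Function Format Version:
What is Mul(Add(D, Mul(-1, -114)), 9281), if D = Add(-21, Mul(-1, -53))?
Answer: 1355026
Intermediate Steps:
D = 32 (D = Add(-21, 53) = 32)
Mul(Add(D, Mul(-1, -114)), 9281) = Mul(Add(32, Mul(-1, -114)), 9281) = Mul(Add(32, 114), 9281) = Mul(146, 9281) = 1355026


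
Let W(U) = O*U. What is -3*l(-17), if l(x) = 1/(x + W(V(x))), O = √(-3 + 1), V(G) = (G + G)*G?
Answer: 1/13107 + 2*I*√2/771 ≈ 7.6295e-5 + 0.0036685*I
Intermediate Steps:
V(G) = 2*G² (V(G) = (2*G)*G = 2*G²)
O = I*√2 (O = √(-2) = I*√2 ≈ 1.4142*I)
W(U) = I*U*√2 (W(U) = (I*√2)*U = I*U*√2)
l(x) = 1/(x + 2*I*√2*x²) (l(x) = 1/(x + I*(2*x²)*√2) = 1/(x + 2*I*√2*x²))
-3*l(-17) = -3/((-17)*(1 + 2*I*(-17)*√2)) = -(-3)/(17*(1 - 34*I*√2)) = 3/(17*(1 - 34*I*√2))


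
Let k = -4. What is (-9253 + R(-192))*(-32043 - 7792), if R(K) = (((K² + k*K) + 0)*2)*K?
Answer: 576011749735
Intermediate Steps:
R(K) = K*(-8*K + 2*K²) (R(K) = (((K² - 4*K) + 0)*2)*K = ((K² - 4*K)*2)*K = (-8*K + 2*K²)*K = K*(-8*K + 2*K²))
(-9253 + R(-192))*(-32043 - 7792) = (-9253 + 2*(-192)²*(-4 - 192))*(-32043 - 7792) = (-9253 + 2*36864*(-196))*(-39835) = (-9253 - 14450688)*(-39835) = -14459941*(-39835) = 576011749735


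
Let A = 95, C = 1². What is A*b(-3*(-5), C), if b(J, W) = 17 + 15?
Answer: 3040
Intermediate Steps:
C = 1
b(J, W) = 32
A*b(-3*(-5), C) = 95*32 = 3040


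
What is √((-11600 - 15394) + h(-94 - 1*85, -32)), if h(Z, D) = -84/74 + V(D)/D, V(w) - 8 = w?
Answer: I*√147821253/74 ≈ 164.3*I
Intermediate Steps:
V(w) = 8 + w
h(Z, D) = -42/37 + (8 + D)/D (h(Z, D) = -84/74 + (8 + D)/D = -84*1/74 + (8 + D)/D = -42/37 + (8 + D)/D)
√((-11600 - 15394) + h(-94 - 1*85, -32)) = √((-11600 - 15394) + (-5/37 + 8/(-32))) = √(-26994 + (-5/37 + 8*(-1/32))) = √(-26994 + (-5/37 - ¼)) = √(-26994 - 57/148) = √(-3995169/148) = I*√147821253/74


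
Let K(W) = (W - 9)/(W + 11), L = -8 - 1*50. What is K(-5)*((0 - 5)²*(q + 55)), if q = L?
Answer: 175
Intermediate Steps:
L = -58 (L = -8 - 50 = -58)
q = -58
K(W) = (-9 + W)/(11 + W)
K(-5)*((0 - 5)²*(q + 55)) = ((-9 - 5)/(11 - 5))*((0 - 5)²*(-58 + 55)) = (-14/6)*((-5)²*(-3)) = ((⅙)*(-14))*(25*(-3)) = -7/3*(-75) = 175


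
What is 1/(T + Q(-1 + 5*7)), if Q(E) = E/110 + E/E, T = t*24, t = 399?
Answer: 55/526752 ≈ 0.00010441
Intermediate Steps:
T = 9576 (T = 399*24 = 9576)
Q(E) = 1 + E/110 (Q(E) = E*(1/110) + 1 = E/110 + 1 = 1 + E/110)
1/(T + Q(-1 + 5*7)) = 1/(9576 + (1 + (-1 + 5*7)/110)) = 1/(9576 + (1 + (-1 + 35)/110)) = 1/(9576 + (1 + (1/110)*34)) = 1/(9576 + (1 + 17/55)) = 1/(9576 + 72/55) = 1/(526752/55) = 55/526752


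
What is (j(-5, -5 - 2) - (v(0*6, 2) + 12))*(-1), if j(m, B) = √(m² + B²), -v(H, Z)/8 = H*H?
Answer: 12 - √74 ≈ 3.3977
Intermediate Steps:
v(H, Z) = -8*H² (v(H, Z) = -8*H*H = -8*H²)
j(m, B) = √(B² + m²)
(j(-5, -5 - 2) - (v(0*6, 2) + 12))*(-1) = (√((-5 - 2)² + (-5)²) - (-8*(0*6)² + 12))*(-1) = (√((-7)² + 25) - (-8*0² + 12))*(-1) = (√(49 + 25) - (-8*0 + 12))*(-1) = (√74 - (0 + 12))*(-1) = (√74 - 1*12)*(-1) = (√74 - 12)*(-1) = (-12 + √74)*(-1) = 12 - √74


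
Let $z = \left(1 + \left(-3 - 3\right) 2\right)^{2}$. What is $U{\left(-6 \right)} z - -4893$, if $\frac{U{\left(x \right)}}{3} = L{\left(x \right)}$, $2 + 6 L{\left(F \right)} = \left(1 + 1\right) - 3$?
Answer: $\frac{9423}{2} \approx 4711.5$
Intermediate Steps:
$L{\left(F \right)} = - \frac{1}{2}$ ($L{\left(F \right)} = - \frac{1}{3} + \frac{\left(1 + 1\right) - 3}{6} = - \frac{1}{3} + \frac{2 - 3}{6} = - \frac{1}{3} + \frac{1}{6} \left(-1\right) = - \frac{1}{3} - \frac{1}{6} = - \frac{1}{2}$)
$U{\left(x \right)} = - \frac{3}{2}$ ($U{\left(x \right)} = 3 \left(- \frac{1}{2}\right) = - \frac{3}{2}$)
$z = 121$ ($z = \left(1 - 12\right)^{2} = \left(-11\right)^{2} = 121$)
$U{\left(-6 \right)} z - -4893 = \left(- \frac{3}{2}\right) 121 - -4893 = - \frac{363}{2} + 4893 = \frac{9423}{2}$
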